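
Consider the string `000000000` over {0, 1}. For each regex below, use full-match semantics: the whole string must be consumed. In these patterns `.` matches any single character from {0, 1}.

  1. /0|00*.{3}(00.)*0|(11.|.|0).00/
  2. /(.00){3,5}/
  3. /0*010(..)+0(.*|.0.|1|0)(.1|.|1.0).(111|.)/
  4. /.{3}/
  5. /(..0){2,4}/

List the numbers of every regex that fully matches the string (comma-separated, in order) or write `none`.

1 → match
2 → match
3 → no match
4 → no match
5 → match

1, 2, 5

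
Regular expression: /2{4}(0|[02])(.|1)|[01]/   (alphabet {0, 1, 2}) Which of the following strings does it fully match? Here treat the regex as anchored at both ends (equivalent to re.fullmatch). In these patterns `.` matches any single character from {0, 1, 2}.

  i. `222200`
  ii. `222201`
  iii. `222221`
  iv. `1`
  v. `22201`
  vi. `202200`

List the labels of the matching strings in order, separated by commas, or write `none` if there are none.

i, ii, iii, iv

i → match
ii → match
iii → match
iv → match
v → no match
vi → no match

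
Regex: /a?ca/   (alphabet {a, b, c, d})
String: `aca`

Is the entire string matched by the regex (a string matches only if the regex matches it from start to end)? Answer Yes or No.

Yes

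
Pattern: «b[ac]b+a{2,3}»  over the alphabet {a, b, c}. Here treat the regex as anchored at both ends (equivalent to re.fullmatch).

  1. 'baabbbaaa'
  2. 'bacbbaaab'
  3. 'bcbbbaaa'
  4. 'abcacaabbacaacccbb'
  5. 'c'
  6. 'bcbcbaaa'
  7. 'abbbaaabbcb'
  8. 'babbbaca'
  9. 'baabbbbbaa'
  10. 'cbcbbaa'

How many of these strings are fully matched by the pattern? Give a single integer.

1

1 → no match
2 → no match — must end with 'a'
3 → match
4 → no match — must start with 'b'
5 → no match — must start with 'b'
6 → no match
7 → no match — must start with 'b'
8 → no match
9 → no match
10 → no match — must start with 'b'
Total matched: 1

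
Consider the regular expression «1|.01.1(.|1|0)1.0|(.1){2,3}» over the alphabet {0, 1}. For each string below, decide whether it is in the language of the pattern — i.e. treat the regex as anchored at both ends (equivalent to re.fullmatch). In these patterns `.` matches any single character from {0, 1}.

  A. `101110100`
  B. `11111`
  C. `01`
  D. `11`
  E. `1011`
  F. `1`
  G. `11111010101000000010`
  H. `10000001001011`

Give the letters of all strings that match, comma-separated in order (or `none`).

A → match
B → no match
C → no match
D → no match
E → no match
F → match
G → no match
H → no match

A, F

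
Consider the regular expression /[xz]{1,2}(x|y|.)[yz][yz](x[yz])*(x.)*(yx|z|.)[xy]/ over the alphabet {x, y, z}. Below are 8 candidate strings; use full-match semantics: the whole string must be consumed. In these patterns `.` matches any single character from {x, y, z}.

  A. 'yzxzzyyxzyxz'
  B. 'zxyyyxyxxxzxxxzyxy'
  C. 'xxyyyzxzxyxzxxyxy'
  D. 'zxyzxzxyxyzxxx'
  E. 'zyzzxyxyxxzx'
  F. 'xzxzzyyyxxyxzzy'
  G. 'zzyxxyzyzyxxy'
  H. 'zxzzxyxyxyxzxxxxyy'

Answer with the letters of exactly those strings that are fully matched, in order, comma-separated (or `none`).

A. 'yzxzzyyxzyxz' → no match
B → match
C → no match
D → no match
E. 'zyzzxyxyxxzx' → match
F → no match
G → no match
H → match

B, E, H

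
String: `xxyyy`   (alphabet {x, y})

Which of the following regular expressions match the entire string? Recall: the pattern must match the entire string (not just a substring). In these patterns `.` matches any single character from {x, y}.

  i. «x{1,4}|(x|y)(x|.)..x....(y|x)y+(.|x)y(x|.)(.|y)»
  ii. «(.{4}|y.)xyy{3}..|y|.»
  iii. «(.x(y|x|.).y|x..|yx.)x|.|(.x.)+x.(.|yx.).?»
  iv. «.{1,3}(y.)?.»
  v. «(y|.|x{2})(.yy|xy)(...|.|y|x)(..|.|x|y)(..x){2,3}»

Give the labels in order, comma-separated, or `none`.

iv

i → no match
ii → no match
iii → no match
iv → match
v → no match — must end with `x`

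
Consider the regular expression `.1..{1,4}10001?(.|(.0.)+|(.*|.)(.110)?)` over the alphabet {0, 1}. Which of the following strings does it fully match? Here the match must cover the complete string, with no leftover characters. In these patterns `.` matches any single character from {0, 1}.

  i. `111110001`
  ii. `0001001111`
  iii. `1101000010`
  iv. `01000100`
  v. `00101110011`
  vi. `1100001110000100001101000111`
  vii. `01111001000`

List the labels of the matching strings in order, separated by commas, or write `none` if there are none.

i. `111110001` → match
ii. `0001001111` → no match
iii. `1101000010` → no match
iv. `01000100` → no match
v. `00101110011` → no match
vi → no match
vii. `01111001000` → match

i, vii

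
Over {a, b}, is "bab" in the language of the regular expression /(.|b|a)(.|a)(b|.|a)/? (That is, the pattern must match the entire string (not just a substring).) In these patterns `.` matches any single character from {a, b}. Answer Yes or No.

Yes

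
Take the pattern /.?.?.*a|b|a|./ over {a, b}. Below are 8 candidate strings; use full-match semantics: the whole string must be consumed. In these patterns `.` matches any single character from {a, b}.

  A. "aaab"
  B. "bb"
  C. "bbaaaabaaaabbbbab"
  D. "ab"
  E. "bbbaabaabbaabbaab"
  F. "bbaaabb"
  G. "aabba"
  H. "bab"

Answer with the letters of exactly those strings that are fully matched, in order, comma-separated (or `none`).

G

A → no match
B → no match
C → no match
D → no match
E → no match
F → no match
G → match
H → no match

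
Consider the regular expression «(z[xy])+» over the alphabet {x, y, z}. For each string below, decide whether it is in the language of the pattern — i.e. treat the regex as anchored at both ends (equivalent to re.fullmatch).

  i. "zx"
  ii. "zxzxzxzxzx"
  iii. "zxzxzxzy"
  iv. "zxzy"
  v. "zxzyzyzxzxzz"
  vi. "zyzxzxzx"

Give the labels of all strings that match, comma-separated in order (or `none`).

i, ii, iii, iv, vi

i → match
ii → match
iii → match
iv → match
v → no match
vi → match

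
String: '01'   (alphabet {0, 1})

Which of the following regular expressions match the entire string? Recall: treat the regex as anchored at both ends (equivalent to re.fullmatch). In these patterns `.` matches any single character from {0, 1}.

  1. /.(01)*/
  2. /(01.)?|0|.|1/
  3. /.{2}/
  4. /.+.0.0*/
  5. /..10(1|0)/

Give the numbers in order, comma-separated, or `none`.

3

1 → no match
2 → no match
3 → match
4 → no match
5 → no match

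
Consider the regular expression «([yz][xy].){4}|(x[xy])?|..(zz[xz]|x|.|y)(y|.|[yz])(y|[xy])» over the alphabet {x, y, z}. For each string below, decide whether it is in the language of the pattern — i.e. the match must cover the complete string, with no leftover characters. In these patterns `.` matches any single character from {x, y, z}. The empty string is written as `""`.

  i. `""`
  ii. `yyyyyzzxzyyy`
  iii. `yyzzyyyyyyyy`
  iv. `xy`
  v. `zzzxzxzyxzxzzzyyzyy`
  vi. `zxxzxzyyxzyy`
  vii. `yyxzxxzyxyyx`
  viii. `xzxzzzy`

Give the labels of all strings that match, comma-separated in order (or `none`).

i, ii, iii, iv, vi, vii

i → match
ii → match
iii → match
iv → match
v → no match
vi → match
vii → match
viii → no match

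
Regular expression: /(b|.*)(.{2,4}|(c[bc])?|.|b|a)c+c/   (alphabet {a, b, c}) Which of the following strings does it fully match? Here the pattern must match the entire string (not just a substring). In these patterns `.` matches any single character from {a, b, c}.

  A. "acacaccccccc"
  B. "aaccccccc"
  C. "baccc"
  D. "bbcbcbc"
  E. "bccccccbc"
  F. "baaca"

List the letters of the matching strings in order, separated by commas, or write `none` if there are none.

A, B, C

A → match
B → match
C → match
D → no match — must end with "cc"
E → no match — must end with "cc"
F → no match — must end with "cc"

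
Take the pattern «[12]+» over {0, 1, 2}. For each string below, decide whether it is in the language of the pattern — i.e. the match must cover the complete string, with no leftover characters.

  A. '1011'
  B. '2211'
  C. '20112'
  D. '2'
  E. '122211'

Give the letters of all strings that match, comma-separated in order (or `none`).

B, D, E

A → no match
B → match
C → no match
D → match
E → match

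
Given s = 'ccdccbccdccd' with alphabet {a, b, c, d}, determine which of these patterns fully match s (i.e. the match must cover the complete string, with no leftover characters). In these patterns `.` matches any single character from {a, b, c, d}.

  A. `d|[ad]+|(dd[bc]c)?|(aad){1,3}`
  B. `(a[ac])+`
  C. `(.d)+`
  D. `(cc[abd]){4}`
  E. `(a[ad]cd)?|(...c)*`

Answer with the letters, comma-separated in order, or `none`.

D

A → no match
B → no match — must start with 'a'
C → no match
D → match
E → no match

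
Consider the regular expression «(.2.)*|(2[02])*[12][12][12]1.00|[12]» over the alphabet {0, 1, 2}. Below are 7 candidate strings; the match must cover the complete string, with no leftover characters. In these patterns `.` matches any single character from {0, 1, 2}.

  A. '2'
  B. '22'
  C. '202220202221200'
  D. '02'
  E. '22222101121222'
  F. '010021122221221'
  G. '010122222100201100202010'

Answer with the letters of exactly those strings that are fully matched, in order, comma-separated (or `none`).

A → match
B → no match
C → match
D → no match
E → no match
F → no match
G → no match

A, C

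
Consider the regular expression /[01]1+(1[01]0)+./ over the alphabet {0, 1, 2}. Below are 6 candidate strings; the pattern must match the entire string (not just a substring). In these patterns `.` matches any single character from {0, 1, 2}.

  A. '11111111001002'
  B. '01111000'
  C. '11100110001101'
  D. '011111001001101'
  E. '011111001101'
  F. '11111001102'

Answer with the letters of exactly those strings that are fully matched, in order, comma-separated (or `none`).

A → match
B → match
C → no match
D → match
E → match
F → match

A, B, D, E, F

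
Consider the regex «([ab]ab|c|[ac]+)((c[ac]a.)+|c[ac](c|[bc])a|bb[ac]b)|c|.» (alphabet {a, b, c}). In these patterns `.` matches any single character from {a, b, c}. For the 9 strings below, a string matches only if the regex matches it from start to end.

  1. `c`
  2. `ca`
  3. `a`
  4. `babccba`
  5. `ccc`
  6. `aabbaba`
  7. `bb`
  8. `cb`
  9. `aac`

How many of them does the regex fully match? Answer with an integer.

3

1 → match
2 → no match
3 → match
4 → match
5 → no match
6 → no match
7 → no match
8 → no match
9 → no match
Total matched: 3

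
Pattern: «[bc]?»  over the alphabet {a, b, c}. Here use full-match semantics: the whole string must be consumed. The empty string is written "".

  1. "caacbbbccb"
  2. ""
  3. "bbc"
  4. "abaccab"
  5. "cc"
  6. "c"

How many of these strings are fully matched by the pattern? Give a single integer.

1 → no match
2 → match
3 → no match
4 → no match
5 → no match
6 → match
Total matched: 2

2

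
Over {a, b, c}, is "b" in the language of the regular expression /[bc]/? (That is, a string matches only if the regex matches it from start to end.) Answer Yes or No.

Yes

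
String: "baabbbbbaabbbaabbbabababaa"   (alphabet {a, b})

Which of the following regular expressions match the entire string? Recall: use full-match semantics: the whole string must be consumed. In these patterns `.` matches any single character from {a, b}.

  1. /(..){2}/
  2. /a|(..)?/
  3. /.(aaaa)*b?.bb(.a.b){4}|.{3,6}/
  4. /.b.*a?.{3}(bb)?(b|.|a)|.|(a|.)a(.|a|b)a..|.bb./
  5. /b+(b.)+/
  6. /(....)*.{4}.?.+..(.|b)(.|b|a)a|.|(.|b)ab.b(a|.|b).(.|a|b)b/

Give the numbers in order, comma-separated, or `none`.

6

1 → no match
2 → no match
3 → no match
4 → no match
5 → no match
6 → match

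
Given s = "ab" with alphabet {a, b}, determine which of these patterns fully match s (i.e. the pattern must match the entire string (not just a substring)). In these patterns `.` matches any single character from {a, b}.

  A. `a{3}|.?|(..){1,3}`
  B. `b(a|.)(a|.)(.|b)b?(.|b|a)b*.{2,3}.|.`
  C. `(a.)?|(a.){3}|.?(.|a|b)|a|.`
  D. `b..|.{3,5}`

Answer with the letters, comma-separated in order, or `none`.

A → match
B → no match
C → match
D → no match

A, C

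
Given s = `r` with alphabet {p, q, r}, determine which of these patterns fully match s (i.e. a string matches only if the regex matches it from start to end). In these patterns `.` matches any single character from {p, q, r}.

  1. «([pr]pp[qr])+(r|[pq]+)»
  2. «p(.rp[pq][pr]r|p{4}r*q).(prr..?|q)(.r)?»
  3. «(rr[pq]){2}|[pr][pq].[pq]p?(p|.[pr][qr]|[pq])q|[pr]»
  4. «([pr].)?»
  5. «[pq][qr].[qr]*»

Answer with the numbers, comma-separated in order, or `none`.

1 → no match
2 → no match — must start with `p`
3 → match
4 → no match
5 → no match

3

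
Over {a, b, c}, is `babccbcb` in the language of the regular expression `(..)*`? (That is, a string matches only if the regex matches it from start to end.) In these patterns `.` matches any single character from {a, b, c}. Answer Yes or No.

Yes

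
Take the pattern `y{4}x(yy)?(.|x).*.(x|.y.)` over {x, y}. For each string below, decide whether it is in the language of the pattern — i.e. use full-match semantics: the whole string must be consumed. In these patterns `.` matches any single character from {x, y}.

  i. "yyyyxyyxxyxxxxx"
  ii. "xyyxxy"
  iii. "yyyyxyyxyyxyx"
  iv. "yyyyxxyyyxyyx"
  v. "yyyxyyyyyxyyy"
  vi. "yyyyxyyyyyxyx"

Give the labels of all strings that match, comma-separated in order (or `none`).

i, iii, iv, vi

i → match
ii. "xyyxxy" → no match — must start with "y"
iii → match
iv → match
v → no match
vi → match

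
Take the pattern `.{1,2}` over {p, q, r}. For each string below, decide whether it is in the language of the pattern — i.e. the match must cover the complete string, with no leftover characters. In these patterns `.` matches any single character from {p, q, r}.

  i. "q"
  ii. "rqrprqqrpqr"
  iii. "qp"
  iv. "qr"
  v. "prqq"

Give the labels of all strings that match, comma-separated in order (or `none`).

i, iii, iv

i. "q" → match
ii. "rqrprqqrpqr" → no match
iii. "qp" → match
iv. "qr" → match
v. "prqq" → no match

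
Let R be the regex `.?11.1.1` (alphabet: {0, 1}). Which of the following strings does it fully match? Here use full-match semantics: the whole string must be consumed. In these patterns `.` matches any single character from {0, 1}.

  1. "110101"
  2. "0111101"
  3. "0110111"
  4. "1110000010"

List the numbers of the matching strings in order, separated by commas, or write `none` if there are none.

1, 2, 3

1 → match
2 → match
3 → match
4 → no match — must end with "1"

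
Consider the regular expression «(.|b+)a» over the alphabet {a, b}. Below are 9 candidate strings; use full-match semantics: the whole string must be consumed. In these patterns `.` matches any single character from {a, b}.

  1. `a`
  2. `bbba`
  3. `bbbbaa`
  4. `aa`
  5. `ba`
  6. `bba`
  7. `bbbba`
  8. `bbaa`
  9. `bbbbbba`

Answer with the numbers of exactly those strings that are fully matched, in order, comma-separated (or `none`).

1 → no match
2 → match
3 → no match
4 → match
5 → match
6 → match
7 → match
8 → no match
9 → match

2, 4, 5, 6, 7, 9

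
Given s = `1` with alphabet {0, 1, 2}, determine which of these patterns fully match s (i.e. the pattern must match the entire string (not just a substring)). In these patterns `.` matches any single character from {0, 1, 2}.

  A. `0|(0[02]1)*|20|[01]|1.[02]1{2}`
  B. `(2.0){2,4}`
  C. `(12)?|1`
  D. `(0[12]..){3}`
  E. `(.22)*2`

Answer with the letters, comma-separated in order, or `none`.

A → match
B → no match — must start with `2`
C → match
D → no match — must start with `0`
E → no match — must end with `2`

A, C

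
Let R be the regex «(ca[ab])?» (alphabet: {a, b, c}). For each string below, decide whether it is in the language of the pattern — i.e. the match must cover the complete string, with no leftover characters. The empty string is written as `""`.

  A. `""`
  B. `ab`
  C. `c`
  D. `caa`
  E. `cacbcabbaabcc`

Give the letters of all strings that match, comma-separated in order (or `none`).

A → match
B → no match
C → no match
D → match
E → no match

A, D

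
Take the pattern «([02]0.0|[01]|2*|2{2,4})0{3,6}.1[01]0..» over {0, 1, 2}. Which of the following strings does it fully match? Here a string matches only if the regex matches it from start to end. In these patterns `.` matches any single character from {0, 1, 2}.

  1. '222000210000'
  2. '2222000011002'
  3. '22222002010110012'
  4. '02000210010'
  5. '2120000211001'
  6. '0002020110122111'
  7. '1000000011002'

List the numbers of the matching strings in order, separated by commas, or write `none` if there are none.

1, 2, 7

1 → match
2 → match
3 → no match
4 → no match
5 → no match
6 → no match
7 → match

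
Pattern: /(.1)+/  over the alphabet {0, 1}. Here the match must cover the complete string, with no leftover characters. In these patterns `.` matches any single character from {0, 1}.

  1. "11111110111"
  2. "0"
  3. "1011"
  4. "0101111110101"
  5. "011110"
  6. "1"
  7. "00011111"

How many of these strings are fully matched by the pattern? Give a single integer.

1 → no match
2 → no match — must end with "1"
3 → no match
4 → no match
5 → no match — must end with "1"
6 → no match
7 → no match
Total matched: 0

0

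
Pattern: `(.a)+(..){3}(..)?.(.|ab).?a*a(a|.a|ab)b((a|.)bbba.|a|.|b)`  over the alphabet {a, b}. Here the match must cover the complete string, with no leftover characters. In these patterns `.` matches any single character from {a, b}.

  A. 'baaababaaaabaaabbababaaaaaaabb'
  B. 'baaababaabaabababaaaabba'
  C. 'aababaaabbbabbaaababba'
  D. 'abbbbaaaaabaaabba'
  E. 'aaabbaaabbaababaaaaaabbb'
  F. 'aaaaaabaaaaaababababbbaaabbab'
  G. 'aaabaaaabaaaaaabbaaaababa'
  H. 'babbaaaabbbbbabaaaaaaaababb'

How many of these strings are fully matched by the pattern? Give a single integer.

2

A → match
B → match
C → no match
D → no match
E → no match
F → no match
G → no match
H → no match
Total matched: 2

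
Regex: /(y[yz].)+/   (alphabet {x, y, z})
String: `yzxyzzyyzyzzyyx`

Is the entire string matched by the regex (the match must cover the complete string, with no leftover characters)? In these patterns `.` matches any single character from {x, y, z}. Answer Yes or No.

Yes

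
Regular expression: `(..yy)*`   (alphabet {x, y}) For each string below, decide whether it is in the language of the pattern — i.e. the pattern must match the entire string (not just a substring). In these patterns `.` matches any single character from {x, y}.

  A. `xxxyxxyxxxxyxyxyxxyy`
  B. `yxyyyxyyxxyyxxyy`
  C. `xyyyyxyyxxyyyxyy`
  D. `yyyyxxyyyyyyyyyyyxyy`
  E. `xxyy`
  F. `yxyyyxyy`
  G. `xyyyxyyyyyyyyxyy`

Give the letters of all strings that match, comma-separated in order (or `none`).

B, C, D, E, F, G

A → no match
B → match
C → match
D → match
E → match
F → match
G → match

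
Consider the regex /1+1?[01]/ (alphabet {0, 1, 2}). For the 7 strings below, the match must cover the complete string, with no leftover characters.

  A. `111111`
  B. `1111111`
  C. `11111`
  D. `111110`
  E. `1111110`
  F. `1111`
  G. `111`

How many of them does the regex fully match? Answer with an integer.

7

A → match
B → match
C → match
D → match
E → match
F → match
G → match
Total matched: 7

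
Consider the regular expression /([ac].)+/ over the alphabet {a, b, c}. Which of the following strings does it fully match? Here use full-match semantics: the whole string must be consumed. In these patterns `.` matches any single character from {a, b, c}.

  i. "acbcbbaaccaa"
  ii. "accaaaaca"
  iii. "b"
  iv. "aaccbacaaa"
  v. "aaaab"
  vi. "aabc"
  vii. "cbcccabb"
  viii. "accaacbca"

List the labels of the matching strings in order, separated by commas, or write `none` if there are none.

i → no match
ii → no match
iii → no match
iv → no match
v → no match
vi → no match
vii → no match
viii → no match

none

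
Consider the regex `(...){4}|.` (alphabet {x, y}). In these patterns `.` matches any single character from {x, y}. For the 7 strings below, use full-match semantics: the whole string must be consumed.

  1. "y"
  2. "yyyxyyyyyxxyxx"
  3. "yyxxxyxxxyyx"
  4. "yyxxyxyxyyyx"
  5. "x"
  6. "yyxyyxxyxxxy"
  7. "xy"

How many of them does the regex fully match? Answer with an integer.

1 → match
2 → no match
3 → match
4 → match
5 → match
6 → match
7 → no match
Total matched: 5

5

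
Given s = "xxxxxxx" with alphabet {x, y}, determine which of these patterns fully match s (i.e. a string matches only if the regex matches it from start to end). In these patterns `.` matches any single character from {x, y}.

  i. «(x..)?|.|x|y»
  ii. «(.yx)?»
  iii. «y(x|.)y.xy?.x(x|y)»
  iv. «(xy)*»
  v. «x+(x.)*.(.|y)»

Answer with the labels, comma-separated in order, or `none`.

i → no match
ii → no match
iii → no match — must start with "y"
iv → no match
v → match

v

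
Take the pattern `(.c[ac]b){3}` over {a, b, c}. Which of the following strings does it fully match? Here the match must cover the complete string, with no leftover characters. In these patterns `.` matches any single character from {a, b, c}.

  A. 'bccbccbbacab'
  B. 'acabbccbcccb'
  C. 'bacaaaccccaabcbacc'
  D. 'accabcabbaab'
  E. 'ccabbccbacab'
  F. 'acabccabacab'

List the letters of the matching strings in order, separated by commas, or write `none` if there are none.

B, E, F

A → no match
B → match
C → no match — must end with 'b'
D → no match
E → match
F → match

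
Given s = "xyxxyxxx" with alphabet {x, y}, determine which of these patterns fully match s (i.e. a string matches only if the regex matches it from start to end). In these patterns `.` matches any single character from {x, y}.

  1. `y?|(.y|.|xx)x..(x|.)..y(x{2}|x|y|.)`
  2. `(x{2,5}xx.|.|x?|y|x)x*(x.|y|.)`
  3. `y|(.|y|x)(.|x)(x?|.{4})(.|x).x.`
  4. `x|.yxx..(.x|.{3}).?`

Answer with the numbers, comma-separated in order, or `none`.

1 → no match
2 → no match
3 → no match
4 → match

4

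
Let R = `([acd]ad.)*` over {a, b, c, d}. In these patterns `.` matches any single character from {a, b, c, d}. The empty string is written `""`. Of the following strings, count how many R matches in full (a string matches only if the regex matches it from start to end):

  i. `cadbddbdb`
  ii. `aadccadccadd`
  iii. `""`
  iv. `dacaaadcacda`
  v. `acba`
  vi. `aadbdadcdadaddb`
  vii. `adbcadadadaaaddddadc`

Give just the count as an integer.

i → no match
ii → match
iii → match
iv → no match
v → no match
vi → no match
vii → no match
Total matched: 2

2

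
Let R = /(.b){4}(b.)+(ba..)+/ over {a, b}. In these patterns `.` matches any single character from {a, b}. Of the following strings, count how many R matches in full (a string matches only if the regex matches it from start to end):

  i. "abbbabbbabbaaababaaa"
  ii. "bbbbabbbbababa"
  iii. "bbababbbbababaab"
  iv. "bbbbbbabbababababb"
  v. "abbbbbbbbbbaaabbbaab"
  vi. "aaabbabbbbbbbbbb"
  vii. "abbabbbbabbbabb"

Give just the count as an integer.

3

i → no match
ii → match
iii → match
iv → match
v → no match
vi → no match
vii → no match
Total matched: 3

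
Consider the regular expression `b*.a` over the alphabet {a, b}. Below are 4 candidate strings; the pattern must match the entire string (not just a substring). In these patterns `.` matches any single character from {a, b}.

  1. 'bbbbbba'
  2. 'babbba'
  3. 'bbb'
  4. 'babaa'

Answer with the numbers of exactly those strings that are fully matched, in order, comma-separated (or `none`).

1

1 → match
2 → no match
3 → no match — must end with 'a'
4 → no match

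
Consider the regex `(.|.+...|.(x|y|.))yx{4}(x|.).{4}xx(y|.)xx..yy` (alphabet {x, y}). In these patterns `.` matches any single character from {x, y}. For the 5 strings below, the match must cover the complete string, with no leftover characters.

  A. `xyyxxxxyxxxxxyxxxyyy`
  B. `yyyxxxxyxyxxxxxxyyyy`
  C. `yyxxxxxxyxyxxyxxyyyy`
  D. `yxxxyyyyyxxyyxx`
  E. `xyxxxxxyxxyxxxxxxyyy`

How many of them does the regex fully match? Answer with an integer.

2

A → no match
B → no match
C → match
D → no match — must end with `yy`
E → match
Total matched: 2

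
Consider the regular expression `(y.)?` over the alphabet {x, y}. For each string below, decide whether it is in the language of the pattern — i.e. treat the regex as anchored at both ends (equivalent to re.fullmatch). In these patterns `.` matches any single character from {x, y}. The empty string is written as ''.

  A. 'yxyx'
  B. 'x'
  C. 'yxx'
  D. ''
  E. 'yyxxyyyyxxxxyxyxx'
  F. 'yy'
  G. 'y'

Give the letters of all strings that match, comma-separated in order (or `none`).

D, F

A → no match
B → no match
C → no match
D → match
E → no match
F → match
G → no match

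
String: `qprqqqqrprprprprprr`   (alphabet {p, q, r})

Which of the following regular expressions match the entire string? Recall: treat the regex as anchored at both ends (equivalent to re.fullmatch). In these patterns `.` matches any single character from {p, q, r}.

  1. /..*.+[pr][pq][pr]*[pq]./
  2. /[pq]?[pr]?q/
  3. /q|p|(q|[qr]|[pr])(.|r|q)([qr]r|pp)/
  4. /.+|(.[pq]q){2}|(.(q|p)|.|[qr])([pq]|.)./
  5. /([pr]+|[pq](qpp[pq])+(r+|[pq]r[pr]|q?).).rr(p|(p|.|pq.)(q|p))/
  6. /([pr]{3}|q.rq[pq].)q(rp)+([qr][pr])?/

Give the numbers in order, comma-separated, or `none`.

1 → no match
2 → no match — must end with `q`
3 → no match
4 → match
5 → no match
6 → match

4, 6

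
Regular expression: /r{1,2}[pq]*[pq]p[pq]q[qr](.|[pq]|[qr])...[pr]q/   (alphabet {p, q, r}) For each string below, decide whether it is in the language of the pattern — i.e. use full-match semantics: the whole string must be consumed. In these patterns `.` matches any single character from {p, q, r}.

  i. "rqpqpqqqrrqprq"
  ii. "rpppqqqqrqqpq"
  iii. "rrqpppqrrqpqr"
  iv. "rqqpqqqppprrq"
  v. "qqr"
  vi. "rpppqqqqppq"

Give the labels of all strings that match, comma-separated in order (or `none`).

i → match
ii → match
iii → no match — must end with "q"
iv → match
v. "qqr" → no match — must start with "r"
vi. "rpppqqqqppq" → no match

i, ii, iv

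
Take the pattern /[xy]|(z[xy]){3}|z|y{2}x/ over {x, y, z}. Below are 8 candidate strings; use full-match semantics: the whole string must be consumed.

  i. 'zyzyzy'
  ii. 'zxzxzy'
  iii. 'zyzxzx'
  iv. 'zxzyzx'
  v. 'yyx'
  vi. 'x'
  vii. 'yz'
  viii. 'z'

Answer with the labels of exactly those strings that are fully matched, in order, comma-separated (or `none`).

i, ii, iii, iv, v, vi, viii

i → match
ii → match
iii → match
iv → match
v → match
vi → match
vii → no match
viii → match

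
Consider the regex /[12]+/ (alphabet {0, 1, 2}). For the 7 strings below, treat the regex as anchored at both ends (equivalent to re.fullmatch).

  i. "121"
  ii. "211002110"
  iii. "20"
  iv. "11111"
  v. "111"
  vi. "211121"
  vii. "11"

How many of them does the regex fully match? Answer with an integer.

5

i. "121" → match
ii. "211002110" → no match
iii. "20" → no match
iv. "11111" → match
v. "111" → match
vi. "211121" → match
vii. "11" → match
Total matched: 5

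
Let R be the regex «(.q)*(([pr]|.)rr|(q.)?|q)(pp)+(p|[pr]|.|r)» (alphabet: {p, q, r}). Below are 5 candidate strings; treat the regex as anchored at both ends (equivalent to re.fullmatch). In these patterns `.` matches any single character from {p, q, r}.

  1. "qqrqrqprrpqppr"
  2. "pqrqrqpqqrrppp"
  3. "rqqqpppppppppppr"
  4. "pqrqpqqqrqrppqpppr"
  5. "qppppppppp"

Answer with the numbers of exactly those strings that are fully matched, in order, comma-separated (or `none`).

2, 5

1 → no match
2 → match
3 → no match
4 → no match
5. "qppppppppp" → match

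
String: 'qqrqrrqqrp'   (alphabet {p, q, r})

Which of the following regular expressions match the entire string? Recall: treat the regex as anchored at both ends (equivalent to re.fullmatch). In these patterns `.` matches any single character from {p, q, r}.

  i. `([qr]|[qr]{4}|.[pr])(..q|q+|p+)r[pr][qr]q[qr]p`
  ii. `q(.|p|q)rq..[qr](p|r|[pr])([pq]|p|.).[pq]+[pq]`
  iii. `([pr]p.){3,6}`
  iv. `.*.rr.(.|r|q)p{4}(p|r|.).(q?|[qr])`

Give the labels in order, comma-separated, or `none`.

i

i → match
ii → no match
iii → no match
iv → no match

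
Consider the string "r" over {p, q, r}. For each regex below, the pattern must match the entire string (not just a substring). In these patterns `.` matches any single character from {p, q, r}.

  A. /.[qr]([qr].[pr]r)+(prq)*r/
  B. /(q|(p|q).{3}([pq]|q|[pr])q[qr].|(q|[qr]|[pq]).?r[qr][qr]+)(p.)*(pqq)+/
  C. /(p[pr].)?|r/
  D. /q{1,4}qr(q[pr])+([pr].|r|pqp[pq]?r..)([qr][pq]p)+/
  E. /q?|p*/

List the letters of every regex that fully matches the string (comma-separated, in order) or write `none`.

C

A → no match
B → no match — must end with "pqq"
C → match
D → no match — must start with "q"
E → no match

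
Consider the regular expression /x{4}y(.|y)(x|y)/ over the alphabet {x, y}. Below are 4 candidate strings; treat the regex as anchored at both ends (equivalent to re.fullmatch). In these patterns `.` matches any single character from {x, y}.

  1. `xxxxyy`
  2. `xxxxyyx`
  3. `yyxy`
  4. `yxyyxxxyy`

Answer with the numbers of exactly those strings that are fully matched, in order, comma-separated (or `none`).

2

1. `xxxxyy` → no match
2. `xxxxyyx` → match
3. `yyxy` → no match — must start with `x`
4. `yxyyxxxyy` → no match — must start with `x`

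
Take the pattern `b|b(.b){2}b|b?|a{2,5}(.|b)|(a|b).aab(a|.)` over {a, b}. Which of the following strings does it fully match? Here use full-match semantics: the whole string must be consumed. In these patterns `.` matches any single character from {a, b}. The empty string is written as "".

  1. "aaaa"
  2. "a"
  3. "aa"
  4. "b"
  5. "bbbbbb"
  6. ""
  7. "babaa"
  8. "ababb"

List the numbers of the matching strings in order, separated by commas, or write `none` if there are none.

1, 4, 5, 6

1 → match
2 → no match
3 → no match
4 → match
5 → match
6 → match
7 → no match
8 → no match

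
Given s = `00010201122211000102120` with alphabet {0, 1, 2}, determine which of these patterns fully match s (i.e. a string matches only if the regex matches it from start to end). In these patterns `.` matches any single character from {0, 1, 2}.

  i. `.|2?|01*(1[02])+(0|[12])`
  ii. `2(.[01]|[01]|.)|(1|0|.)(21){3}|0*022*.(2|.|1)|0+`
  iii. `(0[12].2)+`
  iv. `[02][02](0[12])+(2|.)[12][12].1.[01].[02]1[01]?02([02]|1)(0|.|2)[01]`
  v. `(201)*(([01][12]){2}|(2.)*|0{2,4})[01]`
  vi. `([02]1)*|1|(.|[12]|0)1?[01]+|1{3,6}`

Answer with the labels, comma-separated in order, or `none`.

iv

i → no match
ii → no match
iii → no match — must end with `2`
iv → match
v → no match
vi → no match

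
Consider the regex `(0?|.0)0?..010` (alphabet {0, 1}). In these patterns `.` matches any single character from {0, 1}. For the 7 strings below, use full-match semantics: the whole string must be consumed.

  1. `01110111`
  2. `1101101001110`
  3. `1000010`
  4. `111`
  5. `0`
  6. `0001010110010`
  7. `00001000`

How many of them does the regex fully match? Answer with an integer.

1

1 → no match — must end with `010`
2 → no match — must end with `010`
3 → match
4 → no match — must end with `010`
5 → no match — must end with `010`
6 → no match
7 → no match — must end with `010`
Total matched: 1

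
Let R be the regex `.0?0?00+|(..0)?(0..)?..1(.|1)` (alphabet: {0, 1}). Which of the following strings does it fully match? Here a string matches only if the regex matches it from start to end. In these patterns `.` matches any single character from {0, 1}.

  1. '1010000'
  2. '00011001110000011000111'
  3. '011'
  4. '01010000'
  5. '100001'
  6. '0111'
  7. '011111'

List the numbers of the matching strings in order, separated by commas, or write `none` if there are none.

6

1 → no match
2 → no match
3 → no match
4 → no match
5 → no match
6 → match
7 → no match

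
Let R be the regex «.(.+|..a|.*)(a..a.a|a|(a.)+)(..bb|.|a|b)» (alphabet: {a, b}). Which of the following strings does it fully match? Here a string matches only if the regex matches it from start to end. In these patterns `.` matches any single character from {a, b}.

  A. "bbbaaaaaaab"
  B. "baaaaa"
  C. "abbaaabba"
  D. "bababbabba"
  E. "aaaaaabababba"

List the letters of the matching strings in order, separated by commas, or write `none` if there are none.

A. "bbbaaaaaaab" → match
B. "baaaaa" → match
C. "abbaaabba" → no match
D. "bababbabba" → no match
E → no match

A, B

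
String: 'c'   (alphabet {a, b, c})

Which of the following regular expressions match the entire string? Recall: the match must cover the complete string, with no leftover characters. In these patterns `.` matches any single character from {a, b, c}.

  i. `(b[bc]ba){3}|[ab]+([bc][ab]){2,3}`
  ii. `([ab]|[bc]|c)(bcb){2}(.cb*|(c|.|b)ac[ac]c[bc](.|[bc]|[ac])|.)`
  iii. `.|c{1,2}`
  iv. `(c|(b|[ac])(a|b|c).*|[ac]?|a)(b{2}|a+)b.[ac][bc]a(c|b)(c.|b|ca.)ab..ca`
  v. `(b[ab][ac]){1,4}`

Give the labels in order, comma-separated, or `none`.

i → no match
ii → no match
iii → match
iv → no match — must end with 'ca'
v → no match — must start with 'b'

iii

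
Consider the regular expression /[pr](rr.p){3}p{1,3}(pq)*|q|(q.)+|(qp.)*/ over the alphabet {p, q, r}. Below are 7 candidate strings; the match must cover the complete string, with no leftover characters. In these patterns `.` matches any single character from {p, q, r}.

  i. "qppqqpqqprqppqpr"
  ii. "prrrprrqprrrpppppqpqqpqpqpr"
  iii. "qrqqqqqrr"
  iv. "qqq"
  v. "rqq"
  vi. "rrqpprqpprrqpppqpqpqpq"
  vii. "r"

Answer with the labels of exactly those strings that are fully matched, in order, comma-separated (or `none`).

none

i → no match
ii → no match
iii. "qrqqqqqrr" → no match
iv. "qqq" → no match
v. "rqq" → no match
vi → no match
vii. "r" → no match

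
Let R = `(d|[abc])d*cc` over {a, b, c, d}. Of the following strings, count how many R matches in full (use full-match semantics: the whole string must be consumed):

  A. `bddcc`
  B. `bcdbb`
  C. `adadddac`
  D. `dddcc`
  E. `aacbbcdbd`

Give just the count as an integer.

2

A → match
B → no match — must end with `cc`
C → no match — must end with `cc`
D → match
E → no match — must end with `cc`
Total matched: 2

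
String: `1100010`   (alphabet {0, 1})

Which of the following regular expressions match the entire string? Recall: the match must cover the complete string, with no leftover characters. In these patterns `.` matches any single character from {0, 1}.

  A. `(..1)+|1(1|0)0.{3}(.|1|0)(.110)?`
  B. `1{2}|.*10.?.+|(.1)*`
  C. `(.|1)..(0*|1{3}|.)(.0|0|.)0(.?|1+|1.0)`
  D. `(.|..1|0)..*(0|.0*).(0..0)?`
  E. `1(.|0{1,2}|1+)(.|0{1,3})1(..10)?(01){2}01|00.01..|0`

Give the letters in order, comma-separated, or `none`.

A → match
B → match
C → match
D → match
E → no match

A, B, C, D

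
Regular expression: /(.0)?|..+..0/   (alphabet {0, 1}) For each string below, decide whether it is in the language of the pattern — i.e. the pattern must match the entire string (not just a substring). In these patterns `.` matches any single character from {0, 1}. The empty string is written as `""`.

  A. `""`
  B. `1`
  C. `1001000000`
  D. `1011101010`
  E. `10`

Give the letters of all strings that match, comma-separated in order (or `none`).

A → match
B → no match
C → match
D → match
E → match

A, C, D, E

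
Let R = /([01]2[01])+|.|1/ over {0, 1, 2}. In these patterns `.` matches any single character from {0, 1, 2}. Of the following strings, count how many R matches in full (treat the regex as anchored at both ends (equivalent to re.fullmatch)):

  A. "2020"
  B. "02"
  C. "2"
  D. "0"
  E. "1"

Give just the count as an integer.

A → no match
B → no match
C → match
D → match
E → match
Total matched: 3

3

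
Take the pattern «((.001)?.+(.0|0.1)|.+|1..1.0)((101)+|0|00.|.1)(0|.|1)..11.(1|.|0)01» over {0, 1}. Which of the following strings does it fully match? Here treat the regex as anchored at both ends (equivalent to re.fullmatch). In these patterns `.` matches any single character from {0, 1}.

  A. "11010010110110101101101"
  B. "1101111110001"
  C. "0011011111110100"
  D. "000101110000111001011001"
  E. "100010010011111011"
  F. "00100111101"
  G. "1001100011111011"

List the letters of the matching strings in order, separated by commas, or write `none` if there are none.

B, F

A → no match
B → match
C → no match — must end with "01"
D → no match
E → no match — must end with "01"
F. "00100111101" → match
G → no match — must end with "01"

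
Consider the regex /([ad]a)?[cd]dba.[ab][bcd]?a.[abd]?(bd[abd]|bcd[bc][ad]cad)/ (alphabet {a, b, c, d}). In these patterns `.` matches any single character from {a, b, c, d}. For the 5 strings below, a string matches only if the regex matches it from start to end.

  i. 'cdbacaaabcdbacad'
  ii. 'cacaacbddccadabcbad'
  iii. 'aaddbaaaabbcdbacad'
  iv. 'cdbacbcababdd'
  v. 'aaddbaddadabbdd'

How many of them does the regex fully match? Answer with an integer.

3

i → match
ii → no match
iii → match
iv → match
v → no match
Total matched: 3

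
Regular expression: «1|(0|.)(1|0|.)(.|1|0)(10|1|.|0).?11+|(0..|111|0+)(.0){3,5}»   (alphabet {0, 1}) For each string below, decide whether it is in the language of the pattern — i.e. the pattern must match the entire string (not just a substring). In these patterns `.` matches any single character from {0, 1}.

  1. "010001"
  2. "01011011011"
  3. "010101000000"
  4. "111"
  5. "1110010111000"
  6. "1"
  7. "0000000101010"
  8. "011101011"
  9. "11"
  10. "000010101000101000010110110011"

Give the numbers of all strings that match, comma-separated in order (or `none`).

6, 7

1 → no match
2 → no match
3 → no match
4 → no match
5 → no match
6 → match
7 → match
8 → no match
9 → no match
10 → no match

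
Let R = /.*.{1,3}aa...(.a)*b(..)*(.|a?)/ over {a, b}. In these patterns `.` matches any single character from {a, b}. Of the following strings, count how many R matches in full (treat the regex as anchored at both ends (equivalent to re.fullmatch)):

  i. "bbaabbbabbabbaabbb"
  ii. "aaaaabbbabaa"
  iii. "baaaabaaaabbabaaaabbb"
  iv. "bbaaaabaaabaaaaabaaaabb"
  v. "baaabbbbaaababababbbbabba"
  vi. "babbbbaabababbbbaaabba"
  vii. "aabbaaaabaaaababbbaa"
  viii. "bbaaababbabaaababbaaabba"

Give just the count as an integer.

6

i → no match
ii. "aaaaabbbabaa" → match
iii → match
iv → match
v → match
vi → no match
vii → match
viii → match
Total matched: 6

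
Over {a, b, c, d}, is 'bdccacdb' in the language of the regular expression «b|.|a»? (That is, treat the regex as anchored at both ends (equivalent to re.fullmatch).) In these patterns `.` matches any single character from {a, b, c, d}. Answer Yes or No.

No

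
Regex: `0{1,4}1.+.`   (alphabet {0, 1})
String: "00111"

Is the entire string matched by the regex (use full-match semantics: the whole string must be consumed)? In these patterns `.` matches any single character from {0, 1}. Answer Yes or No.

Yes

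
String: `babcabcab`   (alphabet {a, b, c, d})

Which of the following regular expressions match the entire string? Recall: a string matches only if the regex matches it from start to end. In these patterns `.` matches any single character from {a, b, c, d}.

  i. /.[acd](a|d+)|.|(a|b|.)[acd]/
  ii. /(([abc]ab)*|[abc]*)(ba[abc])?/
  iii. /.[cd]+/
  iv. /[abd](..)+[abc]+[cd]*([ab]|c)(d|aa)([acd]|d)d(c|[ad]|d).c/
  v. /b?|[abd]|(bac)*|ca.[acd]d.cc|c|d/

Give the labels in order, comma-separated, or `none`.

i → no match
ii → match
iii → no match
iv → no match — must end with `c`
v → no match

ii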